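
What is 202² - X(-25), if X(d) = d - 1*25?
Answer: 40854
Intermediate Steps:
X(d) = -25 + d (X(d) = d - 25 = -25 + d)
202² - X(-25) = 202² - (-25 - 25) = 40804 - 1*(-50) = 40804 + 50 = 40854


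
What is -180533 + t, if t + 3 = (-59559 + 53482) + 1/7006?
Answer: -1307410677/7006 ≈ -1.8661e+5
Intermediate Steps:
t = -42596479/7006 (t = -3 + ((-59559 + 53482) + 1/7006) = -3 + (-6077 + 1/7006) = -3 - 42575461/7006 = -42596479/7006 ≈ -6080.0)
-180533 + t = -180533 - 42596479/7006 = -1307410677/7006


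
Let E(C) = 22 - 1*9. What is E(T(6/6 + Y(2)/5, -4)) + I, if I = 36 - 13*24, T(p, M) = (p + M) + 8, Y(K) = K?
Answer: -263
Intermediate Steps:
T(p, M) = 8 + M + p (T(p, M) = (M + p) + 8 = 8 + M + p)
I = -276 (I = 36 - 312 = -276)
E(C) = 13 (E(C) = 22 - 9 = 13)
E(T(6/6 + Y(2)/5, -4)) + I = 13 - 276 = -263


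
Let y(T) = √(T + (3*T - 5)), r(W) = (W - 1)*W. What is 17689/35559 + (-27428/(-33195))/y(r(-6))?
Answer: 17689/35559 + 27428*√163/5410785 ≈ 0.56217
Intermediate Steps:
r(W) = W*(-1 + W) (r(W) = (-1 + W)*W = W*(-1 + W))
y(T) = √(-5 + 4*T) (y(T) = √(T + (-5 + 3*T)) = √(-5 + 4*T))
17689/35559 + (-27428/(-33195))/y(r(-6)) = 17689/35559 + (-27428/(-33195))/(√(-5 + 4*(-6*(-1 - 6)))) = 17689*(1/35559) + (-27428*(-1/33195))/(√(-5 + 4*(-6*(-7)))) = 17689/35559 + 27428/(33195*(√(-5 + 4*42))) = 17689/35559 + 27428/(33195*(√(-5 + 168))) = 17689/35559 + 27428/(33195*(√163)) = 17689/35559 + 27428*(√163/163)/33195 = 17689/35559 + 27428*√163/5410785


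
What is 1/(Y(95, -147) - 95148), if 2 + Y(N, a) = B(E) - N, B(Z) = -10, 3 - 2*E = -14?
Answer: -1/95255 ≈ -1.0498e-5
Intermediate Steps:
E = 17/2 (E = 3/2 - 1/2*(-14) = 3/2 + 7 = 17/2 ≈ 8.5000)
Y(N, a) = -12 - N (Y(N, a) = -2 + (-10 - N) = -12 - N)
1/(Y(95, -147) - 95148) = 1/((-12 - 1*95) - 95148) = 1/((-12 - 95) - 95148) = 1/(-107 - 95148) = 1/(-95255) = -1/95255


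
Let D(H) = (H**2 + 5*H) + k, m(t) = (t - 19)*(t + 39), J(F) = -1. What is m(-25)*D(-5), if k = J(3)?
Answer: 616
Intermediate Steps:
k = -1
m(t) = (-19 + t)*(39 + t)
D(H) = -1 + H**2 + 5*H (D(H) = (H**2 + 5*H) - 1 = -1 + H**2 + 5*H)
m(-25)*D(-5) = (-741 + (-25)**2 + 20*(-25))*(-1 + (-5)**2 + 5*(-5)) = (-741 + 625 - 500)*(-1 + 25 - 25) = -616*(-1) = 616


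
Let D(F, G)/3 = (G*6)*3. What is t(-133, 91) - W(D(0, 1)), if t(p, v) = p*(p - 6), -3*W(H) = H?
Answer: 18505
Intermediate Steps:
D(F, G) = 54*G (D(F, G) = 3*((G*6)*3) = 3*((6*G)*3) = 3*(18*G) = 54*G)
W(H) = -H/3
t(p, v) = p*(-6 + p)
t(-133, 91) - W(D(0, 1)) = -133*(-6 - 133) - (-1)*54*1/3 = -133*(-139) - (-1)*54/3 = 18487 - 1*(-18) = 18487 + 18 = 18505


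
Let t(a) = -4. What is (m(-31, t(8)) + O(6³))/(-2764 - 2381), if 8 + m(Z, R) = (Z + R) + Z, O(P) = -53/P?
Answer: 2291/158760 ≈ 0.014431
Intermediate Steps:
m(Z, R) = -8 + R + 2*Z (m(Z, R) = -8 + ((Z + R) + Z) = -8 + ((R + Z) + Z) = -8 + (R + 2*Z) = -8 + R + 2*Z)
(m(-31, t(8)) + O(6³))/(-2764 - 2381) = ((-8 - 4 + 2*(-31)) - 53/(6³))/(-2764 - 2381) = ((-8 - 4 - 62) - 53/216)/(-5145) = (-74 - 53*1/216)*(-1/5145) = (-74 - 53/216)*(-1/5145) = -16037/216*(-1/5145) = 2291/158760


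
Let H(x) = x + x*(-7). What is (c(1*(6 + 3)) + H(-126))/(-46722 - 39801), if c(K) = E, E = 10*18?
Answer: -312/28841 ≈ -0.010818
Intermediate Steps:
E = 180
c(K) = 180
H(x) = -6*x (H(x) = x - 7*x = -6*x)
(c(1*(6 + 3)) + H(-126))/(-46722 - 39801) = (180 - 6*(-126))/(-46722 - 39801) = (180 + 756)/(-86523) = 936*(-1/86523) = -312/28841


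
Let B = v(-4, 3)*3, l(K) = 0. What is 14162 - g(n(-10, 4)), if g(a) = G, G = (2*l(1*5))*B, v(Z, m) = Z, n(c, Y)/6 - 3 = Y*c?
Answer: 14162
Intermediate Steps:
n(c, Y) = 18 + 6*Y*c (n(c, Y) = 18 + 6*(Y*c) = 18 + 6*Y*c)
B = -12 (B = -4*3 = -12)
G = 0 (G = (2*0)*(-12) = 0*(-12) = 0)
g(a) = 0
14162 - g(n(-10, 4)) = 14162 - 1*0 = 14162 + 0 = 14162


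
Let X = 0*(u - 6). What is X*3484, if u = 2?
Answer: 0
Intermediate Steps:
X = 0 (X = 0*(2 - 6) = 0*(-4) = 0)
X*3484 = 0*3484 = 0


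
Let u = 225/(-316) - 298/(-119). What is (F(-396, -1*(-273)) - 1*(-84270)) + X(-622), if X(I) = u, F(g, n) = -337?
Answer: 3156283925/37604 ≈ 83935.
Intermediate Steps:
u = 67393/37604 (u = 225*(-1/316) - 298*(-1/119) = -225/316 + 298/119 = 67393/37604 ≈ 1.7922)
X(I) = 67393/37604
(F(-396, -1*(-273)) - 1*(-84270)) + X(-622) = (-337 - 1*(-84270)) + 67393/37604 = (-337 + 84270) + 67393/37604 = 83933 + 67393/37604 = 3156283925/37604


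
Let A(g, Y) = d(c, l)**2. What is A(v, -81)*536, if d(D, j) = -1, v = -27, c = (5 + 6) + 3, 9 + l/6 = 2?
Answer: 536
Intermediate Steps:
l = -42 (l = -54 + 6*2 = -54 + 12 = -42)
c = 14 (c = 11 + 3 = 14)
A(g, Y) = 1 (A(g, Y) = (-1)**2 = 1)
A(v, -81)*536 = 1*536 = 536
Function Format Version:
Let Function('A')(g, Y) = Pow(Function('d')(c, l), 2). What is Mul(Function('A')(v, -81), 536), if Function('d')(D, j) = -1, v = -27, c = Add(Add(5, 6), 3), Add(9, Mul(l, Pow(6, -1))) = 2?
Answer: 536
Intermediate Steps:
l = -42 (l = Add(-54, Mul(6, 2)) = Add(-54, 12) = -42)
c = 14 (c = Add(11, 3) = 14)
Function('A')(g, Y) = 1 (Function('A')(g, Y) = Pow(-1, 2) = 1)
Mul(Function('A')(v, -81), 536) = Mul(1, 536) = 536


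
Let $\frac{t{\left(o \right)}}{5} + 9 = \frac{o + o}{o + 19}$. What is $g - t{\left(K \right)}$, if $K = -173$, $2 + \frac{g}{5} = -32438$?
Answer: $- \frac{12486800}{77} \approx -1.6217 \cdot 10^{5}$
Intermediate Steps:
$g = -162200$ ($g = -10 + 5 \left(-32438\right) = -10 - 162190 = -162200$)
$t{\left(o \right)} = -45 + \frac{10 o}{19 + o}$ ($t{\left(o \right)} = -45 + 5 \frac{o + o}{o + 19} = -45 + 5 \frac{2 o}{19 + o} = -45 + \frac{10 o}{19 + o}$)
$g - t{\left(K \right)} = -162200 - \frac{5 \left(-171 - -1211\right)}{19 - 173} = -162200 - \frac{5 \left(-171 + 1211\right)}{-154} = -162200 - 5 \left(- \frac{1}{154}\right) 1040 = -162200 - - \frac{2600}{77} = -162200 + \frac{2600}{77} = - \frac{12486800}{77}$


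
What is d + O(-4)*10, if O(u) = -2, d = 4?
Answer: -16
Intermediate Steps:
d + O(-4)*10 = 4 - 2*10 = 4 - 20 = -16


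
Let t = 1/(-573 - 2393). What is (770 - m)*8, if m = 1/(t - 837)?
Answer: 15292488608/2482543 ≈ 6160.0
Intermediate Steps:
t = -1/2966 (t = 1/(-2966) = -1/2966 ≈ -0.00033715)
m = -2966/2482543 (m = 1/(-1/2966 - 837) = 1/(-2482543/2966) = -2966/2482543 ≈ -0.0011947)
(770 - m)*8 = (770 - 1*(-2966/2482543))*8 = (770 + 2966/2482543)*8 = (1911561076/2482543)*8 = 15292488608/2482543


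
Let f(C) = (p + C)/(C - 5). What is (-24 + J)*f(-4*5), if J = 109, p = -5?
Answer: 85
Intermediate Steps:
f(C) = 1 (f(C) = (-5 + C)/(C - 5) = (-5 + C)/(-5 + C) = 1)
(-24 + J)*f(-4*5) = (-24 + 109)*1 = 85*1 = 85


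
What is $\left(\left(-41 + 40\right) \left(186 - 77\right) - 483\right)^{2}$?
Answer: $350464$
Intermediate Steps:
$\left(\left(-41 + 40\right) \left(186 - 77\right) - 483\right)^{2} = \left(\left(-1\right) 109 - 483\right)^{2} = \left(-109 - 483\right)^{2} = \left(-592\right)^{2} = 350464$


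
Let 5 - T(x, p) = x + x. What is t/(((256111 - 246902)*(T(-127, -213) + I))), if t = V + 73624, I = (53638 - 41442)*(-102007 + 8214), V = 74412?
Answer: -21148/1504881063903 ≈ -1.4053e-8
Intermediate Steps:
I = -1143899428 (I = 12196*(-93793) = -1143899428)
T(x, p) = 5 - 2*x (T(x, p) = 5 - (x + x) = 5 - 2*x)
t = 148036 (t = 74412 + 73624 = 148036)
t/(((256111 - 246902)*(T(-127, -213) + I))) = 148036/(((256111 - 246902)*((5 - 2*(-127)) - 1143899428))) = 148036/((9209*((5 + 254) - 1143899428))) = 148036/((9209*(259 - 1143899428))) = 148036/((9209*(-1143899169))) = 148036/(-10534167447321) = 148036*(-1/10534167447321) = -21148/1504881063903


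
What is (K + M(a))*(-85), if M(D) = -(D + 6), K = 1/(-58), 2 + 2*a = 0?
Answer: 24735/58 ≈ 426.47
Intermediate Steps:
a = -1 (a = -1 + (½)*0 = -1 + 0 = -1)
K = -1/58 ≈ -0.017241
M(D) = -6 - D (M(D) = -(6 + D) = -6 - D)
(K + M(a))*(-85) = (-1/58 + (-6 - 1*(-1)))*(-85) = (-1/58 + (-6 + 1))*(-85) = (-1/58 - 5)*(-85) = -291/58*(-85) = 24735/58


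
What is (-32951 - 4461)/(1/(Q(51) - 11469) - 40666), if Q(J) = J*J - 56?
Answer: 333864688/362903385 ≈ 0.91998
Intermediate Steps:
Q(J) = -56 + J² (Q(J) = J² - 56 = -56 + J²)
(-32951 - 4461)/(1/(Q(51) - 11469) - 40666) = (-32951 - 4461)/(1/((-56 + 51²) - 11469) - 40666) = -37412/(1/((-56 + 2601) - 11469) - 40666) = -37412/(1/(2545 - 11469) - 40666) = -37412/(1/(-8924) - 40666) = -37412/(-1/8924 - 40666) = -37412/(-362903385/8924) = -37412*(-8924/362903385) = 333864688/362903385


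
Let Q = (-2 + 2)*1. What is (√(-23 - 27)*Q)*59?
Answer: 0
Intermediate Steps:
Q = 0 (Q = 0*1 = 0)
(√(-23 - 27)*Q)*59 = (√(-23 - 27)*0)*59 = (√(-50)*0)*59 = ((5*I*√2)*0)*59 = 0*59 = 0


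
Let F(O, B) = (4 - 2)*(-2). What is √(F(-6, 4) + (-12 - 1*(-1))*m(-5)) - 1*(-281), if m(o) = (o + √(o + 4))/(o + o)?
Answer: 281 + √(-950 + 110*I)/10 ≈ 281.18 + 3.0874*I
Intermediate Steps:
F(O, B) = -4 (F(O, B) = 2*(-2) = -4)
m(o) = (o + √(4 + o))/(2*o) (m(o) = (o + √(4 + o))/((2*o)) = (o + √(4 + o))*(1/(2*o)) = (o + √(4 + o))/(2*o))
√(F(-6, 4) + (-12 - 1*(-1))*m(-5)) - 1*(-281) = √(-4 + (-12 - 1*(-1))*((½)*(-5 + √(4 - 5))/(-5))) - 1*(-281) = √(-4 + (-12 + 1)*((½)*(-⅕)*(-5 + √(-1)))) + 281 = √(-4 - 11*(-1)*(-5 + I)/(2*5)) + 281 = √(-4 - 11*(½ - I/10)) + 281 = √(-4 + (-11/2 + 11*I/10)) + 281 = √(-19/2 + 11*I/10) + 281 = 281 + √(-19/2 + 11*I/10)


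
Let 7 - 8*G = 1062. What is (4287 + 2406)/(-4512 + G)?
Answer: -552/383 ≈ -1.4413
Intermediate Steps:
G = -1055/8 (G = 7/8 - ⅛*1062 = 7/8 - 531/4 = -1055/8 ≈ -131.88)
(4287 + 2406)/(-4512 + G) = (4287 + 2406)/(-4512 - 1055/8) = 6693/(-37151/8) = 6693*(-8/37151) = -552/383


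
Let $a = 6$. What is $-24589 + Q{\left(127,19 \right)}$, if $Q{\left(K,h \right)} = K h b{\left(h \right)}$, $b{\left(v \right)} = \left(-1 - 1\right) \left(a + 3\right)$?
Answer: $-68023$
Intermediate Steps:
$b{\left(v \right)} = -18$ ($b{\left(v \right)} = \left(-1 - 1\right) \left(6 + 3\right) = \left(-2\right) 9 = -18$)
$Q{\left(K,h \right)} = - 18 K h$ ($Q{\left(K,h \right)} = K h \left(-18\right) = - 18 K h$)
$-24589 + Q{\left(127,19 \right)} = -24589 - 2286 \cdot 19 = -24589 - 43434 = -68023$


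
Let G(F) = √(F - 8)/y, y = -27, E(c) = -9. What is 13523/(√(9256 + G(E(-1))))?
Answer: 40569*√3/√(249912 - I*√17) ≈ 140.56 + 0.0011595*I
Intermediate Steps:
G(F) = -√(-8 + F)/27 (G(F) = √(F - 8)/(-27) = √(-8 + F)*(-1/27) = -√(-8 + F)/27)
13523/(√(9256 + G(E(-1)))) = 13523/(√(9256 - √(-8 - 9)/27)) = 13523/(√(9256 - I*√17/27)) = 13523/√(9256 - I*√17/27)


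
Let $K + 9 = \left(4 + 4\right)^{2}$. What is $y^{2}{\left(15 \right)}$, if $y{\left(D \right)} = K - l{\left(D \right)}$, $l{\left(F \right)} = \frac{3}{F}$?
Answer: $\frac{75076}{25} \approx 3003.0$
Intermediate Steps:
$K = 55$ ($K = -9 + \left(4 + 4\right)^{2} = -9 + 8^{2} = -9 + 64 = 55$)
$y{\left(D \right)} = 55 - \frac{3}{D}$
$y^{2}{\left(15 \right)} = \left(55 - \frac{3}{15}\right)^{2} = \left(55 - \frac{1}{5}\right)^{2} = \left(\frac{274}{5}\right)^{2} = \frac{75076}{25}$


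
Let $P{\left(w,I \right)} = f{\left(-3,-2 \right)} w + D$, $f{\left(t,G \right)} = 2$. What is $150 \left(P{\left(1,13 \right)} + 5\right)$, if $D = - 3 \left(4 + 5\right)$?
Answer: $-3000$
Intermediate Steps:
$D = -27$ ($D = \left(-3\right) 9 = -27$)
$P{\left(w,I \right)} = -27 + 2 w$ ($P{\left(w,I \right)} = 2 w - 27 = -27 + 2 w$)
$150 \left(P{\left(1,13 \right)} + 5\right) = 150 \left(\left(-27 + 2 \cdot 1\right) + 5\right) = 150 \left(\left(-27 + 2\right) + 5\right) = 150 \left(-25 + 5\right) = 150 \left(-20\right) = -3000$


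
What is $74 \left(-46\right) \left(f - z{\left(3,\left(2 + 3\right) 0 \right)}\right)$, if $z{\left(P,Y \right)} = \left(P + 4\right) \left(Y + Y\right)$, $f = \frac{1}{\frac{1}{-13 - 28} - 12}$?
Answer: $\frac{139564}{493} \approx 283.09$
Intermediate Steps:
$f = - \frac{41}{493}$ ($f = \frac{1}{\frac{1}{-41} - 12} = \frac{1}{- \frac{1}{41} - 12} = \frac{1}{- \frac{493}{41}} = - \frac{41}{493} \approx -0.083164$)
$z{\left(P,Y \right)} = 2 Y \left(4 + P\right)$ ($z{\left(P,Y \right)} = \left(4 + P\right) 2 Y = 2 Y \left(4 + P\right)$)
$74 \left(-46\right) \left(f - z{\left(3,\left(2 + 3\right) 0 \right)}\right) = 74 \left(-46\right) \left(- \frac{41}{493} - 2 \left(2 + 3\right) 0 \left(4 + 3\right)\right) = - 3404 \left(- \frac{41}{493} - 2 \cdot 5 \cdot 0 \cdot 7\right) = - 3404 \left(- \frac{41}{493} - 2 \cdot 0 \cdot 7\right) = - 3404 \left(- \frac{41}{493} - 0\right) = - 3404 \left(- \frac{41}{493} + 0\right) = \left(-3404\right) \left(- \frac{41}{493}\right) = \frac{139564}{493}$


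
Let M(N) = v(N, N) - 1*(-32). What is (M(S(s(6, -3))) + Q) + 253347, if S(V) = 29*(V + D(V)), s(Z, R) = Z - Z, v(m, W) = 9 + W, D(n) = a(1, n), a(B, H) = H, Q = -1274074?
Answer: -1020686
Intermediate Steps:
D(n) = n
s(Z, R) = 0
S(V) = 58*V (S(V) = 29*(V + V) = 29*(2*V) = 58*V)
M(N) = 41 + N (M(N) = (9 + N) - 1*(-32) = (9 + N) + 32 = 41 + N)
(M(S(s(6, -3))) + Q) + 253347 = ((41 + 58*0) - 1274074) + 253347 = ((41 + 0) - 1274074) + 253347 = (41 - 1274074) + 253347 = -1274033 + 253347 = -1020686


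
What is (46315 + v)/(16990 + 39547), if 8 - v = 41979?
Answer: 4344/56537 ≈ 0.076835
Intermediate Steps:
v = -41971 (v = 8 - 1*41979 = 8 - 41979 = -41971)
(46315 + v)/(16990 + 39547) = (46315 - 41971)/(16990 + 39547) = 4344/56537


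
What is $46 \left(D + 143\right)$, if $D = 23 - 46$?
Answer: $5520$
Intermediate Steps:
$D = -23$ ($D = 23 - 46 = -23$)
$46 \left(D + 143\right) = 46 \left(-23 + 143\right) = 46 \cdot 120 = 5520$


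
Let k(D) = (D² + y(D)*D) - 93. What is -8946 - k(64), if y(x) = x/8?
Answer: -13461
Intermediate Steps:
y(x) = x/8 (y(x) = x*(⅛) = x/8)
k(D) = -93 + 9*D²/8 (k(D) = (D² + (D/8)*D) - 93 = (D² + D²/8) - 93 = 9*D²/8 - 93 = -93 + 9*D²/8)
-8946 - k(64) = -8946 - (-93 + (9/8)*64²) = -8946 - (-93 + (9/8)*4096) = -8946 - (-93 + 4608) = -8946 - 1*4515 = -8946 - 4515 = -13461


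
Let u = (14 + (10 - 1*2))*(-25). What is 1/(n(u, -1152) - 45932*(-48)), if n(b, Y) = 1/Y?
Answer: 1152/2539855871 ≈ 4.5357e-7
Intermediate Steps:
u = -550 (u = (14 + (10 - 2))*(-25) = (14 + 8)*(-25) = 22*(-25) = -550)
1/(n(u, -1152) - 45932*(-48)) = 1/(1/(-1152) - 45932*(-48)) = 1/(-1/1152 + 2204736) = 1/(2539855871/1152) = 1152/2539855871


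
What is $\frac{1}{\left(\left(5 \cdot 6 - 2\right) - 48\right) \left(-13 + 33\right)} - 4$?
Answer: $- \frac{1601}{400} \approx -4.0025$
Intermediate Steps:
$\frac{1}{\left(\left(5 \cdot 6 - 2\right) - 48\right) \left(-13 + 33\right)} - 4 = \frac{1}{\left(\left(30 - 2\right) - 48\right) 20} - 4 = \frac{1}{28 - 48} \cdot \frac{1}{20} - 4 = \frac{1}{-20} \cdot \frac{1}{20} - 4 = \left(- \frac{1}{20}\right) \frac{1}{20} - 4 = - \frac{1}{400} - 4 = - \frac{1601}{400}$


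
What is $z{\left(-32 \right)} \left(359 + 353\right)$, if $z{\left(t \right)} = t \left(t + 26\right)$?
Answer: $136704$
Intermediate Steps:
$z{\left(t \right)} = t \left(26 + t\right)$
$z{\left(-32 \right)} \left(359 + 353\right) = - 32 \left(26 - 32\right) \left(359 + 353\right) = \left(-32\right) \left(-6\right) 712 = 192 \cdot 712 = 136704$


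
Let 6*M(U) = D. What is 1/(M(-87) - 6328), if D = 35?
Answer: -6/37933 ≈ -0.00015817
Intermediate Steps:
M(U) = 35/6 (M(U) = (⅙)*35 = 35/6)
1/(M(-87) - 6328) = 1/(35/6 - 6328) = 1/(-37933/6) = -6/37933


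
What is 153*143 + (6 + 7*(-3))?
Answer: 21864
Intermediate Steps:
153*143 + (6 + 7*(-3)) = 21879 + (6 - 21) = 21879 - 15 = 21864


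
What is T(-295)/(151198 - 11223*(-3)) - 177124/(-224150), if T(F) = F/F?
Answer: 16372303329/20718969025 ≈ 0.79021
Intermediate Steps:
T(F) = 1
T(-295)/(151198 - 11223*(-3)) - 177124/(-224150) = 1/(151198 - 11223*(-3)) - 177124/(-224150) = 1/(151198 + 33669) - 177124*(-1/224150) = 1/184867 + 88562/112075 = 16372303329/20718969025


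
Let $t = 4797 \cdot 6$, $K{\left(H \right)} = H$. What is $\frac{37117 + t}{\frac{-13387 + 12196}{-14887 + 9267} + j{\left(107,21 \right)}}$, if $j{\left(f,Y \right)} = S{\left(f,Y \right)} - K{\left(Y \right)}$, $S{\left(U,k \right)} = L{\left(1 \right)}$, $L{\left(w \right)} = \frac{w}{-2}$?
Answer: $- \frac{370352380}{119639} \approx -3095.6$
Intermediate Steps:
$L{\left(w \right)} = - \frac{w}{2}$ ($L{\left(w \right)} = w \left(- \frac{1}{2}\right) = - \frac{w}{2}$)
$S{\left(U,k \right)} = - \frac{1}{2}$ ($S{\left(U,k \right)} = \left(- \frac{1}{2}\right) 1 = - \frac{1}{2}$)
$j{\left(f,Y \right)} = - \frac{1}{2} - Y$
$t = 28782$
$\frac{37117 + t}{\frac{-13387 + 12196}{-14887 + 9267} + j{\left(107,21 \right)}} = \frac{37117 + 28782}{\frac{-13387 + 12196}{-14887 + 9267} - \frac{43}{2}} = \frac{65899}{- \frac{1191}{-5620} - \frac{43}{2}} = \frac{65899}{\left(-1191\right) \left(- \frac{1}{5620}\right) - \frac{43}{2}} = \frac{65899}{\frac{1191}{5620} - \frac{43}{2}} = \frac{65899}{- \frac{119639}{5620}} = 65899 \left(- \frac{5620}{119639}\right) = - \frac{370352380}{119639}$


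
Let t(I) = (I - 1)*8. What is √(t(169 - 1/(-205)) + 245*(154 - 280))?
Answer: I*√1240828510/205 ≈ 171.83*I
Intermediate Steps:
t(I) = -8 + 8*I (t(I) = (-1 + I)*8 = -8 + 8*I)
√(t(169 - 1/(-205)) + 245*(154 - 280)) = √((-8 + 8*(169 - 1/(-205))) + 245*(154 - 280)) = √((-8 + 8*(169 - 1*(-1/205))) + 245*(-126)) = √((-8 + 8*(169 + 1/205)) - 30870) = √((-8 + 8*(34646/205)) - 30870) = √((-8 + 277168/205) - 30870) = √(275528/205 - 30870) = √(-6052822/205) = I*√1240828510/205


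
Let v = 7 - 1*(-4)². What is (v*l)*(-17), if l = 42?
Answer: 6426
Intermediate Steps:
v = -9 (v = 7 - 1*16 = 7 - 16 = -9)
(v*l)*(-17) = -9*42*(-17) = -378*(-17) = 6426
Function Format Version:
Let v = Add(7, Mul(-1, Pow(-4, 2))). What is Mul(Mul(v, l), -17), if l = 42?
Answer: 6426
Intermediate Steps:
v = -9 (v = Add(7, Mul(-1, 16)) = Add(7, -16) = -9)
Mul(Mul(v, l), -17) = Mul(Mul(-9, 42), -17) = Mul(-378, -17) = 6426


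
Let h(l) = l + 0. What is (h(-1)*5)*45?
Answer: -225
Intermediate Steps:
h(l) = l
(h(-1)*5)*45 = -1*5*45 = -5*45 = -225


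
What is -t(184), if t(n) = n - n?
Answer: 0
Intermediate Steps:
t(n) = 0
-t(184) = -1*0 = 0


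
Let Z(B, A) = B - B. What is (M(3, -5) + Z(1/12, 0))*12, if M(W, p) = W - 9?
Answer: -72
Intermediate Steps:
M(W, p) = -9 + W
Z(B, A) = 0
(M(3, -5) + Z(1/12, 0))*12 = ((-9 + 3) + 0)*12 = (-6 + 0)*12 = -6*12 = -72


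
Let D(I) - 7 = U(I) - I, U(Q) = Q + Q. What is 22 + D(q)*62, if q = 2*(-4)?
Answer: -40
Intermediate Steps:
U(Q) = 2*Q
q = -8
D(I) = 7 + I (D(I) = 7 + (2*I - I) = 7 + I)
22 + D(q)*62 = 22 + (7 - 8)*62 = 22 - 1*62 = 22 - 62 = -40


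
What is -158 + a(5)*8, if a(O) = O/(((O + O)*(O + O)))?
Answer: -788/5 ≈ -157.60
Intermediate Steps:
a(O) = 1/(4*O) (a(O) = O/(((2*O)*(2*O))) = O/((4*O**2)) = O*(1/(4*O**2)) = 1/(4*O))
-158 + a(5)*8 = -158 + ((1/4)/5)*8 = -158 + ((1/4)*(1/5))*8 = -158 + (1/20)*8 = -158 + 2/5 = -788/5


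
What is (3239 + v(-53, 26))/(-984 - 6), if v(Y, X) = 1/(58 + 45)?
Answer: -55603/16995 ≈ -3.2717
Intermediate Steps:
v(Y, X) = 1/103
(3239 + v(-53, 26))/(-984 - 6) = (3239 + 1/103)/(-984 - 6) = (333618/103)/(-990) = (333618/103)*(-1/990) = -55603/16995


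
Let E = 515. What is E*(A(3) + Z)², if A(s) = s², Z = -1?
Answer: 32960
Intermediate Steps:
E*(A(3) + Z)² = 515*(3² - 1)² = 515*(9 - 1)² = 515*8² = 515*64 = 32960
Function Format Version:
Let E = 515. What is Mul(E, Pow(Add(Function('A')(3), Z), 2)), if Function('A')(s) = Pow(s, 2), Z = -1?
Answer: 32960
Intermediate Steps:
Mul(E, Pow(Add(Function('A')(3), Z), 2)) = Mul(515, Pow(Add(Pow(3, 2), -1), 2)) = Mul(515, Pow(Add(9, -1), 2)) = Mul(515, Pow(8, 2)) = Mul(515, 64) = 32960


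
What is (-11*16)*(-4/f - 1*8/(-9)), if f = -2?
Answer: -4576/9 ≈ -508.44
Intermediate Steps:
(-11*16)*(-4/f - 1*8/(-9)) = (-11*16)*(-4/(-2) - 1*8/(-9)) = -176*(-4*(-½) - 8*(-⅑)) = -176*(2 + 8/9) = -176*26/9 = -4576/9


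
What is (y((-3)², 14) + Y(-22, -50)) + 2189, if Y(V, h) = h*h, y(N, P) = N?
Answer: 4698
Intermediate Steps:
Y(V, h) = h²
(y((-3)², 14) + Y(-22, -50)) + 2189 = ((-3)² + (-50)²) + 2189 = (9 + 2500) + 2189 = 2509 + 2189 = 4698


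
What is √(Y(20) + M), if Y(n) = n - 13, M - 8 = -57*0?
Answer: √15 ≈ 3.8730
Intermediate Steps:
M = 8 (M = 8 - 57*0 = 8 + 0 = 8)
Y(n) = -13 + n
√(Y(20) + M) = √((-13 + 20) + 8) = √(7 + 8) = √15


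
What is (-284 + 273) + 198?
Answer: 187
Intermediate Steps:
(-284 + 273) + 198 = -11 + 198 = 187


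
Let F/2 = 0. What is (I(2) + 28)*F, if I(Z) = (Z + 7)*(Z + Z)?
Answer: 0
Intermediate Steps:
I(Z) = 2*Z*(7 + Z) (I(Z) = (7 + Z)*(2*Z) = 2*Z*(7 + Z))
F = 0 (F = 2*0 = 0)
(I(2) + 28)*F = (2*2*(7 + 2) + 28)*0 = (2*2*9 + 28)*0 = (36 + 28)*0 = 64*0 = 0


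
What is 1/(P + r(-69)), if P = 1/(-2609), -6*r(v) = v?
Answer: 5218/60005 ≈ 0.086959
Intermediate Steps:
r(v) = -v/6
P = -1/2609 ≈ -0.00038329
1/(P + r(-69)) = 1/(-1/2609 - ⅙*(-69)) = 1/(-1/2609 + 23/2) = 1/(60005/5218) = 5218/60005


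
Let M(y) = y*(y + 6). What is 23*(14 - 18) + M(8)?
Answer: 20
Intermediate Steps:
M(y) = y*(6 + y)
23*(14 - 18) + M(8) = 23*(14 - 18) + 8*(6 + 8) = 23*(-4) + 8*14 = -92 + 112 = 20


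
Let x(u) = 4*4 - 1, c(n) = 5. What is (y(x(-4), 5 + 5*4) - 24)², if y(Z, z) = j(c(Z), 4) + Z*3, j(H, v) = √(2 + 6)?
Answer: 449 + 84*√2 ≈ 567.79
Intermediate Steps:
j(H, v) = 2*√2 (j(H, v) = √8 = 2*√2)
x(u) = 15 (x(u) = 16 - 1 = 15)
y(Z, z) = 2*√2 + 3*Z (y(Z, z) = 2*√2 + Z*3 = 2*√2 + 3*Z)
(y(x(-4), 5 + 5*4) - 24)² = ((2*√2 + 3*15) - 24)² = ((2*√2 + 45) - 24)² = ((45 + 2*√2) - 24)² = (21 + 2*√2)²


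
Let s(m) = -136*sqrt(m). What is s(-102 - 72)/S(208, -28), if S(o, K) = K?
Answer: 34*I*sqrt(174)/7 ≈ 64.07*I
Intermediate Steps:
s(-102 - 72)/S(208, -28) = -136*sqrt(-102 - 72)/(-28) = -136*I*sqrt(174)*(-1/28) = 34*I*sqrt(174)/7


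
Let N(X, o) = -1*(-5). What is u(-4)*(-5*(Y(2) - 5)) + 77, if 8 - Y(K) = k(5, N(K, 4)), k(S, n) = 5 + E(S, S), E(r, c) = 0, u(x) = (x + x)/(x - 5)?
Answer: 773/9 ≈ 85.889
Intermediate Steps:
u(x) = 2*x/(-5 + x) (u(x) = (2*x)/(-5 + x) = 2*x/(-5 + x))
N(X, o) = 5
k(S, n) = 5 (k(S, n) = 5 + 0 = 5)
Y(K) = 3 (Y(K) = 8 - 1*5 = 8 - 5 = 3)
u(-4)*(-5*(Y(2) - 5)) + 77 = (2*(-4)/(-5 - 4))*(-5*(3 - 5)) + 77 = (2*(-4)/(-9))*(-5*(-2)) + 77 = (2*(-4)*(-⅑))*10 + 77 = (8/9)*10 + 77 = 80/9 + 77 = 773/9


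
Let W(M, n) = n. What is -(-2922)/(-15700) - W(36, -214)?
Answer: 1678439/7850 ≈ 213.81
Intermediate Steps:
-(-2922)/(-15700) - W(36, -214) = -(-2922)/(-15700) - 1*(-214) = -(-2922)*(-1)/15700 + 214 = -1*1461/7850 + 214 = -1461/7850 + 214 = 1678439/7850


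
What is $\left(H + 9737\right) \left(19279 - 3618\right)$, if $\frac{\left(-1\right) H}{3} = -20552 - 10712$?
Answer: $1621367669$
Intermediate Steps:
$H = 93792$ ($H = - 3 \left(-20552 - 10712\right) = \left(-3\right) \left(-31264\right) = 93792$)
$\left(H + 9737\right) \left(19279 - 3618\right) = \left(93792 + 9737\right) \left(19279 - 3618\right) = 103529 \left(19279 + \left(-3690 + 72\right)\right) = 103529 \left(19279 - 3618\right) = 103529 \cdot 15661 = 1621367669$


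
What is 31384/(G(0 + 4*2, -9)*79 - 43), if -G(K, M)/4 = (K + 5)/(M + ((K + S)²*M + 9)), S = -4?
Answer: -1129824/521 ≈ -2168.6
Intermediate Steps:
G(K, M) = -4*(5 + K)/(9 + M + M*(-4 + K)²) (G(K, M) = -4*(K + 5)/(M + ((K - 4)²*M + 9)) = -4*(5 + K)/(M + ((-4 + K)²*M + 9)) = -4*(5 + K)/(M + (M*(-4 + K)² + 9)) = -4*(5 + K)/(M + (9 + M*(-4 + K)²)) = -4*(5 + K)/(9 + M + M*(-4 + K)²))
31384/(G(0 + 4*2, -9)*79 - 43) = 31384/((4*(-5 - (0 + 4*2))/(9 - 9 - 9*(-4 + (0 + 4*2))²))*79 - 43) = 31384/((4*(-5 - (0 + 8))/(9 - 9 - 9*(-4 + (0 + 8))²))*79 - 43) = 31384/((4*(-5 - 1*8)/(9 - 9 - 9*(-4 + 8)²))*79 - 43) = 31384/((4*(-5 - 8)/(9 - 9 - 9*4²))*79 - 43) = 31384/((4*(-13)/(9 - 9 - 9*16))*79 - 43) = 31384/((4*(-13)/(9 - 9 - 144))*79 - 43) = 31384/((4*(-13)/(-144))*79 - 43) = 31384/((4*(-1/144)*(-13))*79 - 43) = 31384/((13/36)*79 - 43) = 31384/(1027/36 - 43) = 31384/(-521/36) = 31384*(-36/521) = -1129824/521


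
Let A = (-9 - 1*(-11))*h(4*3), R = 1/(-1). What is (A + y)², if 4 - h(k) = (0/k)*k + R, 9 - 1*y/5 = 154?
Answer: 511225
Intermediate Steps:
y = -725 (y = 45 - 5*154 = 45 - 770 = -725)
R = -1
h(k) = 5 (h(k) = 4 - ((0/k)*k - 1) = 4 - (0*k - 1) = 4 - (0 - 1) = 4 - 1*(-1) = 4 + 1 = 5)
A = 10 (A = (-9 - 1*(-11))*5 = (-9 + 11)*5 = 2*5 = 10)
(A + y)² = (10 - 725)² = (-715)² = 511225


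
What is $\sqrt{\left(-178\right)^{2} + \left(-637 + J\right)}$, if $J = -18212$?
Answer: $\sqrt{12835} \approx 113.29$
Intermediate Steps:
$\sqrt{\left(-178\right)^{2} + \left(-637 + J\right)} = \sqrt{\left(-178\right)^{2} - 18849} = \sqrt{31684 - 18849} = \sqrt{12835}$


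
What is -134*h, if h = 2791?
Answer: -373994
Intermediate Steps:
-134*h = -134*2791 = -373994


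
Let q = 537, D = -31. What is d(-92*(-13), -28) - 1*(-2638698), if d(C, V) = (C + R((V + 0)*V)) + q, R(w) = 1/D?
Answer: 81853360/31 ≈ 2.6404e+6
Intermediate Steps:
R(w) = -1/31 (R(w) = 1/(-31) = -1/31)
d(C, V) = 16646/31 + C (d(C, V) = (C - 1/31) + 537 = (-1/31 + C) + 537 = 16646/31 + C)
d(-92*(-13), -28) - 1*(-2638698) = (16646/31 - 92*(-13)) - 1*(-2638698) = (16646/31 + 1196) + 2638698 = 53722/31 + 2638698 = 81853360/31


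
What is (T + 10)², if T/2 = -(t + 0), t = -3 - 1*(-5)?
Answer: 36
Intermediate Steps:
t = 2 (t = -3 + 5 = 2)
T = -4 (T = 2*(-(2 + 0)) = 2*(-1*2) = 2*(-2) = -4)
(T + 10)² = (-4 + 10)² = 6² = 36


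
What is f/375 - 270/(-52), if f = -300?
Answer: 571/130 ≈ 4.3923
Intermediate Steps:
f/375 - 270/(-52) = -300/375 - 270/(-52) = -300*1/375 - 270*(-1/52) = -4/5 + 135/26 = 571/130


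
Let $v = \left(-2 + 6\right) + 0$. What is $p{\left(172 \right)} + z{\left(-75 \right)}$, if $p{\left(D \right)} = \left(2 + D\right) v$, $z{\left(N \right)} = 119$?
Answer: $815$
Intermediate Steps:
$v = 4$ ($v = 4 + 0 = 4$)
$p{\left(D \right)} = 8 + 4 D$ ($p{\left(D \right)} = \left(2 + D\right) 4 = 8 + 4 D$)
$p{\left(172 \right)} + z{\left(-75 \right)} = \left(8 + 4 \cdot 172\right) + 119 = \left(8 + 688\right) + 119 = 696 + 119 = 815$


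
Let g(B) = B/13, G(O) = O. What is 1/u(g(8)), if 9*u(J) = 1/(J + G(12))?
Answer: 1476/13 ≈ 113.54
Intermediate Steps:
g(B) = B/13 (g(B) = B*(1/13) = B/13)
u(J) = 1/(9*(12 + J)) (u(J) = 1/(9*(J + 12)) = 1/(9*(12 + J)))
1/u(g(8)) = 1/(1/(9*(12 + (1/13)*8))) = 1/(1/(9*(12 + 8/13))) = 1/(1/(9*(164/13))) = 1/((⅑)*(13/164)) = 1/(13/1476) = 1476/13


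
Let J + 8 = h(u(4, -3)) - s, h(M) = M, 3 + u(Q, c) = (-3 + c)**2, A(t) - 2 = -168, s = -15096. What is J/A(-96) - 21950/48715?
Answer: -148052643/1617338 ≈ -91.541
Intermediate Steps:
A(t) = -166 (A(t) = 2 - 168 = -166)
u(Q, c) = -3 + (-3 + c)**2
J = 15121 (J = -8 + ((-3 + (-3 - 3)**2) - 1*(-15096)) = -8 + ((-3 + (-6)**2) + 15096) = -8 + ((-3 + 36) + 15096) = -8 + (33 + 15096) = -8 + 15129 = 15121)
J/A(-96) - 21950/48715 = 15121/(-166) - 21950/48715 = 15121*(-1/166) - 21950*1/48715 = -15121/166 - 4390/9743 = -148052643/1617338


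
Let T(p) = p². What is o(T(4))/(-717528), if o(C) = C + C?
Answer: -4/89691 ≈ -4.4598e-5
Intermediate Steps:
o(C) = 2*C
o(T(4))/(-717528) = (2*4²)/(-717528) = (2*16)*(-1/717528) = 32*(-1/717528) = -4/89691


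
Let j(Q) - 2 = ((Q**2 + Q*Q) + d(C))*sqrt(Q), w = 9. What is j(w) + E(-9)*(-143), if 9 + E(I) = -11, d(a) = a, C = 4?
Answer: 3360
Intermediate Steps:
E(I) = -20 (E(I) = -9 - 11 = -20)
j(Q) = 2 + sqrt(Q)*(4 + 2*Q**2) (j(Q) = 2 + ((Q**2 + Q*Q) + 4)*sqrt(Q) = 2 + ((Q**2 + Q**2) + 4)*sqrt(Q) = 2 + (2*Q**2 + 4)*sqrt(Q) = 2 + (4 + 2*Q**2)*sqrt(Q) = 2 + sqrt(Q)*(4 + 2*Q**2))
j(w) + E(-9)*(-143) = (2 + 2*9**(5/2) + 4*sqrt(9)) - 20*(-143) = (2 + 2*243 + 4*3) + 2860 = (2 + 486 + 12) + 2860 = 500 + 2860 = 3360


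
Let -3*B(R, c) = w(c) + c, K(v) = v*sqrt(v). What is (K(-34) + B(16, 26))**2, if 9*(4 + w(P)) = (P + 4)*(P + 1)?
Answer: -341192/9 + 7616*I*sqrt(34)/3 ≈ -37910.0 + 14803.0*I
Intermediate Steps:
w(P) = -4 + (1 + P)*(4 + P)/9 (w(P) = -4 + ((P + 4)*(P + 1))/9 = -4 + ((4 + P)*(1 + P))/9 = -4 + ((1 + P)*(4 + P))/9 = -4 + (1 + P)*(4 + P)/9)
K(v) = v**(3/2)
B(R, c) = 32/27 - 14*c/27 - c**2/27 (B(R, c) = -((-32/9 + c**2/9 + 5*c/9) + c)/3 = -(-32/9 + c**2/9 + 14*c/9)/3 = 32/27 - 14*c/27 - c**2/27)
(K(-34) + B(16, 26))**2 = ((-34)**(3/2) + (32/27 - 14/27*26 - 1/27*26**2))**2 = (-34*I*sqrt(34) + (32/27 - 364/27 - 1/27*676))**2 = (-34*I*sqrt(34) + (32/27 - 364/27 - 676/27))**2 = (-34*I*sqrt(34) - 112/3)**2 = (-112/3 - 34*I*sqrt(34))**2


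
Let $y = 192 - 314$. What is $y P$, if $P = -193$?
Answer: $23546$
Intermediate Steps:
$y = -122$
$y P = \left(-122\right) \left(-193\right) = 23546$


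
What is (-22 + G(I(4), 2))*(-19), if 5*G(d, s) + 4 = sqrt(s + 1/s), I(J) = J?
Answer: 2166/5 - 19*sqrt(10)/10 ≈ 427.19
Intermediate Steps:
G(d, s) = -4/5 + sqrt(s + 1/s)/5
(-22 + G(I(4), 2))*(-19) = (-22 + (-4/5 + sqrt((1 + 2**2)/2)/5))*(-19) = (-22 + (-4/5 + sqrt((1 + 4)/2)/5))*(-19) = (-22 + (-4/5 + sqrt((1/2)*5)/5))*(-19) = (-22 + (-4/5 + sqrt(5/2)/5))*(-19) = (-22 + (-4/5 + (sqrt(10)/2)/5))*(-19) = (-22 + (-4/5 + sqrt(10)/10))*(-19) = (-114/5 + sqrt(10)/10)*(-19) = 2166/5 - 19*sqrt(10)/10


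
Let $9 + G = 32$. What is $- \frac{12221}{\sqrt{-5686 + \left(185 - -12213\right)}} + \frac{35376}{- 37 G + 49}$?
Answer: $- \frac{17688}{401} - \frac{12221 \sqrt{1678}}{3356} \approx -193.28$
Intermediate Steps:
$G = 23$ ($G = -9 + 32 = 23$)
$- \frac{12221}{\sqrt{-5686 + \left(185 - -12213\right)}} + \frac{35376}{- 37 G + 49} = - \frac{12221}{\sqrt{-5686 + \left(185 - -12213\right)}} + \frac{35376}{\left(-37\right) 23 + 49} = - \frac{12221}{\sqrt{-5686 + \left(185 + 12213\right)}} + \frac{35376}{-851 + 49} = - \frac{12221}{\sqrt{-5686 + 12398}} + \frac{35376}{-802} = - \frac{12221}{\sqrt{6712}} + 35376 \left(- \frac{1}{802}\right) = - \frac{12221}{2 \sqrt{1678}} - \frac{17688}{401} = - 12221 \frac{\sqrt{1678}}{3356} - \frac{17688}{401} = - \frac{12221 \sqrt{1678}}{3356} - \frac{17688}{401} = - \frac{17688}{401} - \frac{12221 \sqrt{1678}}{3356}$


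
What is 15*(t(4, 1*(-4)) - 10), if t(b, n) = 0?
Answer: -150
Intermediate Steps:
15*(t(4, 1*(-4)) - 10) = 15*(0 - 10) = 15*(-10) = -150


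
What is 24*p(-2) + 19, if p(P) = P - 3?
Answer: -101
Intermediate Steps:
p(P) = -3 + P
24*p(-2) + 19 = 24*(-3 - 2) + 19 = 24*(-5) + 19 = -120 + 19 = -101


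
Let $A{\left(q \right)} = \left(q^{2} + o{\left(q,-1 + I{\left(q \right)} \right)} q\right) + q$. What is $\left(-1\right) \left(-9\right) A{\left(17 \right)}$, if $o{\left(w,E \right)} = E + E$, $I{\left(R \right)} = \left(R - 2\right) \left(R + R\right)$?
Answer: $158508$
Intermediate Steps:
$I{\left(R \right)} = 2 R \left(-2 + R\right)$ ($I{\left(R \right)} = \left(-2 + R\right) 2 R = 2 R \left(-2 + R\right)$)
$o{\left(w,E \right)} = 2 E$
$A{\left(q \right)} = q + q^{2} + q \left(-2 + 4 q \left(-2 + q\right)\right)$ ($A{\left(q \right)} = \left(q^{2} + 2 \left(-1 + 2 q \left(-2 + q\right)\right) q\right) + q = \left(q^{2} + \left(-2 + 4 q \left(-2 + q\right)\right) q\right) + q = \left(q^{2} + q \left(-2 + 4 q \left(-2 + q\right)\right)\right) + q = q + q^{2} + q \left(-2 + 4 q \left(-2 + q\right)\right)$)
$\left(-1\right) \left(-9\right) A{\left(17 \right)} = \left(-1\right) \left(-9\right) 17 \left(-1 + 17 + 4 \cdot 17 \left(-2 + 17\right)\right) = 9 \cdot 17 \left(-1 + 17 + 4 \cdot 17 \cdot 15\right) = 9 \cdot 17 \left(-1 + 17 + 1020\right) = 9 \cdot 17 \cdot 1036 = 9 \cdot 17612 = 158508$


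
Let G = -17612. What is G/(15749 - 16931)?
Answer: 8806/591 ≈ 14.900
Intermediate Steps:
G/(15749 - 16931) = -17612/(15749 - 16931) = -17612/(-1182) = -17612*(-1/1182) = 8806/591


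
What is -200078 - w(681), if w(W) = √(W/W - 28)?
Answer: -200078 - 3*I*√3 ≈ -2.0008e+5 - 5.1962*I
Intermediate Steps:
w(W) = 3*I*√3 (w(W) = √(1 - 28) = √(-27) = 3*I*√3)
-200078 - w(681) = -200078 - 3*I*√3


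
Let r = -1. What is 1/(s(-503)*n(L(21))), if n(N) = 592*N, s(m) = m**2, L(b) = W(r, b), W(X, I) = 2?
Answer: 1/299562656 ≈ 3.3382e-9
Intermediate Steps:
L(b) = 2
1/(s(-503)*n(L(21))) = 1/(((-503)**2)*((592*2))) = 1/(253009*1184) = (1/253009)*(1/1184) = 1/299562656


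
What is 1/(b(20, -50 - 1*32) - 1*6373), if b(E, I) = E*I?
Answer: -1/8013 ≈ -0.00012480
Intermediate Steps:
1/(b(20, -50 - 1*32) - 1*6373) = 1/(20*(-50 - 1*32) - 1*6373) = 1/(20*(-50 - 32) - 6373) = 1/(20*(-82) - 6373) = 1/(-1640 - 6373) = 1/(-8013) = -1/8013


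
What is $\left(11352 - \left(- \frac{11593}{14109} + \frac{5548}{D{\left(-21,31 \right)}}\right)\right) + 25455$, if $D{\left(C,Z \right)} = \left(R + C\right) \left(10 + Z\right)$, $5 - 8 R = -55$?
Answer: $\frac{191681838652}{5206221} \approx 36818.0$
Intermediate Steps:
$R = \frac{15}{2}$ ($R = \frac{5}{8} - - \frac{55}{8} = \frac{5}{8} + \frac{55}{8} = \frac{15}{2} \approx 7.5$)
$D{\left(C,Z \right)} = \left(10 + Z\right) \left(\frac{15}{2} + C\right)$ ($D{\left(C,Z \right)} = \left(\frac{15}{2} + C\right) \left(10 + Z\right) = \left(10 + Z\right) \left(\frac{15}{2} + C\right)$)
$\left(11352 - \left(- \frac{11593}{14109} + \frac{5548}{D{\left(-21,31 \right)}}\right)\right) + 25455 = \left(11352 - \left(- \frac{11593}{14109} + \frac{5548}{75 + 10 \left(-21\right) + \frac{15}{2} \cdot 31 - 651}\right)\right) + 25455 = \left(11352 - \left(- \frac{11593}{14109} + \frac{5548}{75 - 210 + \frac{465}{2} - 651}\right)\right) + 25455 = \left(11352 - \left(- \frac{11593}{14109} + \frac{5548}{- \frac{1107}{2}}\right)\right) + 25455 = \left(11352 + \left(\left(-5548\right) \left(- \frac{2}{1107}\right) + \frac{11593}{14109}\right)\right) + 25455 = \left(11352 + \left(\frac{11096}{1107} + \frac{11593}{14109}\right)\right) + 25455 = \left(11352 + \frac{56462305}{5206221}\right) + 25455 = \frac{59157483097}{5206221} + 25455 = \frac{191681838652}{5206221}$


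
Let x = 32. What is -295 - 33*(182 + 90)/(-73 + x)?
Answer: -3119/41 ≈ -76.073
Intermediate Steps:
-295 - 33*(182 + 90)/(-73 + x) = -295 - 33*(182 + 90)/(-73 + 32) = -295 - 8976/(-41) = -295 - 8976*(-1)/41 = -295 - 33*(-272/41) = -295 + 8976/41 = -3119/41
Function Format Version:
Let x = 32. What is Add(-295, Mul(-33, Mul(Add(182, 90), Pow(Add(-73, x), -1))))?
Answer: Rational(-3119, 41) ≈ -76.073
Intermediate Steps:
Add(-295, Mul(-33, Mul(Add(182, 90), Pow(Add(-73, x), -1)))) = Add(-295, Mul(-33, Mul(Add(182, 90), Pow(Add(-73, 32), -1)))) = Add(-295, Mul(-33, Mul(272, Pow(-41, -1)))) = Add(-295, Mul(-33, Mul(272, Rational(-1, 41)))) = Add(-295, Mul(-33, Rational(-272, 41))) = Add(-295, Rational(8976, 41)) = Rational(-3119, 41)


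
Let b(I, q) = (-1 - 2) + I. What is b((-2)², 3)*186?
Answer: 186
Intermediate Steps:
b(I, q) = -3 + I
b((-2)², 3)*186 = (-3 + (-2)²)*186 = (-3 + 4)*186 = 1*186 = 186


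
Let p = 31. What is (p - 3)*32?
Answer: 896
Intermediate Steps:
(p - 3)*32 = (31 - 3)*32 = 28*32 = 896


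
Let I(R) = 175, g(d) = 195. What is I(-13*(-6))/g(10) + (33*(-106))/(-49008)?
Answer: 308617/318552 ≈ 0.96881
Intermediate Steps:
I(-13*(-6))/g(10) + (33*(-106))/(-49008) = 175/195 + (33*(-106))/(-49008) = 175*(1/195) - 3498*(-1/49008) = 35/39 + 583/8168 = 308617/318552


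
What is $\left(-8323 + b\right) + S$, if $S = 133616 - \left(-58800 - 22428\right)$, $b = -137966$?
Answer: $68555$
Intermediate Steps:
$S = 214844$ ($S = 133616 - \left(-58800 - 22428\right) = 133616 - -81228 = 133616 + 81228 = 214844$)
$\left(-8323 + b\right) + S = \left(-8323 - 137966\right) + 214844 = -146289 + 214844 = 68555$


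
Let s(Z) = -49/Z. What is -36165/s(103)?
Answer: 3724995/49 ≈ 76020.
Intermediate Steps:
-36165/s(103) = -36165/((-49/103)) = -36165/((-49*1/103)) = -36165/(-49/103) = -36165*(-103/49) = 3724995/49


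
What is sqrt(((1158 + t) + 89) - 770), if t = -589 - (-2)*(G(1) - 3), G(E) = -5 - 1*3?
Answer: I*sqrt(134) ≈ 11.576*I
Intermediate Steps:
G(E) = -8 (G(E) = -5 - 3 = -8)
t = -611 (t = -589 - (-2)*(-8 - 3) = -589 - (-2)*(-11) = -589 - 1*22 = -589 - 22 = -611)
sqrt(((1158 + t) + 89) - 770) = sqrt(((1158 - 611) + 89) - 770) = sqrt((547 + 89) - 770) = sqrt(636 - 770) = sqrt(-134) = I*sqrt(134)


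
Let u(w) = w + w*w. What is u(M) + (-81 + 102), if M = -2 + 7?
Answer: 51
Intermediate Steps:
M = 5
u(w) = w + w**2
u(M) + (-81 + 102) = 5*(1 + 5) + (-81 + 102) = 5*6 + 21 = 30 + 21 = 51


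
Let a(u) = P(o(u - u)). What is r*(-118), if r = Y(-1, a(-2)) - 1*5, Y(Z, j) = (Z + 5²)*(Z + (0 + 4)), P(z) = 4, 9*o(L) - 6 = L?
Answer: -7906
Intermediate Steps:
o(L) = ⅔ + L/9
a(u) = 4
Y(Z, j) = (4 + Z)*(25 + Z) (Y(Z, j) = (Z + 25)*(Z + 4) = (25 + Z)*(4 + Z) = (4 + Z)*(25 + Z))
r = 67 (r = (100 + (-1)² + 29*(-1)) - 1*5 = (100 + 1 - 29) - 5 = 72 - 5 = 67)
r*(-118) = 67*(-118) = -7906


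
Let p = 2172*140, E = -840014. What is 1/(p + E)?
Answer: -1/535934 ≈ -1.8659e-6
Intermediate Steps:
p = 304080
1/(p + E) = 1/(304080 - 840014) = 1/(-535934) = -1/535934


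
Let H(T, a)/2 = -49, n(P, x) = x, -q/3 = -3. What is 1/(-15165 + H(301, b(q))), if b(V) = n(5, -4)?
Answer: -1/15263 ≈ -6.5518e-5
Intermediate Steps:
q = 9 (q = -3*(-3) = 9)
b(V) = -4
H(T, a) = -98 (H(T, a) = 2*(-49) = -98)
1/(-15165 + H(301, b(q))) = 1/(-15165 - 98) = 1/(-15263) = -1/15263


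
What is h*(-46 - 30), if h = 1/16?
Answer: -19/4 ≈ -4.7500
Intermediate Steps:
h = 1/16 ≈ 0.062500
h*(-46 - 30) = (-46 - 30)/16 = (1/16)*(-76) = -19/4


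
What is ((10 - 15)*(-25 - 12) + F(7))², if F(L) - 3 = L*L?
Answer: 56169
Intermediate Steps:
F(L) = 3 + L² (F(L) = 3 + L*L = 3 + L²)
((10 - 15)*(-25 - 12) + F(7))² = ((10 - 15)*(-25 - 12) + (3 + 7²))² = (-5*(-37) + (3 + 49))² = (185 + 52)² = 237² = 56169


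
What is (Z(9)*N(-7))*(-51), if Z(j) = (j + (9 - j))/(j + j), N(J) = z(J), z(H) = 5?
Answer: -255/2 ≈ -127.50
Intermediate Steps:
N(J) = 5
Z(j) = 9/(2*j) (Z(j) = 9/((2*j)) = 9*(1/(2*j)) = 9/(2*j))
(Z(9)*N(-7))*(-51) = (((9/2)/9)*5)*(-51) = (((9/2)*(⅑))*5)*(-51) = ((½)*5)*(-51) = (5/2)*(-51) = -255/2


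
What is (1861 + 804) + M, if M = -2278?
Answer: 387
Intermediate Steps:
(1861 + 804) + M = (1861 + 804) - 2278 = 2665 - 2278 = 387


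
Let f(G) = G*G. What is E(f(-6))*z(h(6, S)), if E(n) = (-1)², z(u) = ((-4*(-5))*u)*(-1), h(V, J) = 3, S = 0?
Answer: -60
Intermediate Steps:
f(G) = G²
z(u) = -20*u (z(u) = (20*u)*(-1) = -20*u)
E(n) = 1
E(f(-6))*z(h(6, S)) = 1*(-20*3) = 1*(-60) = -60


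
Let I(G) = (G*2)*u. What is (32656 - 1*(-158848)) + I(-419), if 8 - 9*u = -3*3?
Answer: 1709290/9 ≈ 1.8992e+5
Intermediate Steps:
u = 17/9 (u = 8/9 - (-1)*3/3 = 8/9 - ⅑*(-9) = 8/9 + 1 = 17/9 ≈ 1.8889)
I(G) = 34*G/9 (I(G) = (G*2)*(17/9) = (2*G)*(17/9) = 34*G/9)
(32656 - 1*(-158848)) + I(-419) = (32656 - 1*(-158848)) + (34/9)*(-419) = (32656 + 158848) - 14246/9 = 191504 - 14246/9 = 1709290/9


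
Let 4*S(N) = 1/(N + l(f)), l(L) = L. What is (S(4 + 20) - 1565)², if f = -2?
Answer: 18966522961/7744 ≈ 2.4492e+6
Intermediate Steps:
S(N) = 1/(4*(-2 + N)) (S(N) = 1/(4*(N - 2)) = 1/(4*(-2 + N)))
(S(4 + 20) - 1565)² = (1/(4*(-2 + (4 + 20))) - 1565)² = (1/(4*(-2 + 24)) - 1565)² = ((¼)/22 - 1565)² = ((¼)*(1/22) - 1565)² = (1/88 - 1565)² = (-137719/88)² = 18966522961/7744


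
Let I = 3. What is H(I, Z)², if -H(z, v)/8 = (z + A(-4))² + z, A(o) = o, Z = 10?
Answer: 1024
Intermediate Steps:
H(z, v) = -8*z - 8*(-4 + z)² (H(z, v) = -8*((z - 4)² + z) = -8*((-4 + z)² + z) = -8*(z + (-4 + z)²) = -8*z - 8*(-4 + z)²)
H(I, Z)² = (-8*3 - 8*(-4 + 3)²)² = (-24 - 8*(-1)²)² = (-24 - 8*1)² = (-24 - 8)² = (-32)² = 1024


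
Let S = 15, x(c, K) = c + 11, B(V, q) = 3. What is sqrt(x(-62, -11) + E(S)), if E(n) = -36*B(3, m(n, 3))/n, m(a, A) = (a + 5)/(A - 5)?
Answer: I*sqrt(1455)/5 ≈ 7.6289*I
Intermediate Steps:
m(a, A) = (5 + a)/(-5 + A)
x(c, K) = 11 + c
E(n) = -108/n
sqrt(x(-62, -11) + E(S)) = sqrt((11 - 62) - 108/15) = sqrt(-51 - 108*1/15) = sqrt(-51 - 36/5) = sqrt(-291/5) = I*sqrt(1455)/5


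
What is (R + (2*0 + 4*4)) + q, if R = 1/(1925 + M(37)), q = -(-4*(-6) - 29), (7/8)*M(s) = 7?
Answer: 40594/1933 ≈ 21.001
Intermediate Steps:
M(s) = 8 (M(s) = (8/7)*7 = 8)
q = 5 (q = -(24 - 29) = -1*(-5) = 5)
R = 1/1933 (R = 1/(1925 + 8) = 1/1933 ≈ 0.00051733)
(R + (2*0 + 4*4)) + q = (1/1933 + (2*0 + 4*4)) + 5 = (1/1933 + (0 + 16)) + 5 = (1/1933 + 16) + 5 = 30929/1933 + 5 = 40594/1933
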